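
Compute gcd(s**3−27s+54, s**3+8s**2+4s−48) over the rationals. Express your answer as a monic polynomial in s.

s+6

By polynomial division,
  s**3−27s+54 = (s**3+8s**2+4s−48) + (−8s**2−31s+102)
  s**3+8s**2+4s−48 = (−(1/8)s−33/64)(−8s**2−31s+102) + ((49/64)s+147/32)
  −8s**2−31s+102 = (−(512/49)s+1088/49)((49/64)s+147/32) + (0)
Last nonzero remainder: (49/64)s+147/32. Dividing through by 49/64 gives the monic gcd s+6.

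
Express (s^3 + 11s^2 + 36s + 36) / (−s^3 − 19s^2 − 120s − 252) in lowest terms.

Repeated division with remainder:
  s^3 + 11s^2 + 36s + 36 = (−1)(−s^3 − 19s^2 − 120s − 252) + (−8s^2 − 84s − 216)
  −s^3 − 19s^2 − 120s − 252 = ((1/8)s + 17/16)(−8s^2 − 84s − 216) + (−(15/4)s − 45/2)
  −8s^2 − 84s − 216 = ((32/15)s + 48/5)(−(15/4)s − 45/2) + (0)
Last nonzero remainder: −(15/4)s − 45/2. Dividing through by −15/4 gives the monic gcd s + 6.
Cancel s + 6 from numerator and denominator to get the reduced form.

(−s^2 − 5s − 6)/(s^2 + 13s + 42)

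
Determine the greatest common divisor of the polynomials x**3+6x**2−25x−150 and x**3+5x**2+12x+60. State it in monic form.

x+5

Euclidean algorithm in ℚ[x]:
  x**3+6x**2−25x−150 = (x**3+5x**2+12x+60) + (x**2−37x−210)
  x**3+5x**2+12x+60 = (x+42)(x**2−37x−210) + (1776x+8880)
  x**2−37x−210 = ((1/1776)x−7/296)(1776x+8880) + (0)
Last nonzero remainder: 1776x+8880. Dividing through by 1776 gives the monic gcd x+5.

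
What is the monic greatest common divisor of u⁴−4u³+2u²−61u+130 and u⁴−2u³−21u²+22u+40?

Apply the Euclidean algorithm:
  u⁴−4u³+2u²−61u+130 = (u⁴−2u³−21u²+22u+40) + (−2u³+23u²−83u+90)
  u⁴−2u³−21u²+22u+40 = (−(1/2)u−19/4)(−2u³+23u²−83u+90) + ((187/4)u²−(1309/4)u+935/2)
  −2u³+23u²−83u+90 = (−(8/187)u+36/187)((187/4)u²−(1309/4)u+935/2) + (0)
Last nonzero remainder: (187/4)u²−(1309/4)u+935/2. Dividing through by 187/4 gives the monic gcd u²−7u+10.

u²−7u+10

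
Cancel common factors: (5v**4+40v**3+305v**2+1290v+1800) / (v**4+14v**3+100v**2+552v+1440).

Apply the Euclidean algorithm:
  5v**4+40v**3+305v**2+1290v+1800 = (5)(v**4+14v**3+100v**2+552v+1440) + (−30v**3−195v**2−1470v−5400)
  v**4+14v**3+100v**2+552v+1440 = (−(1/30)v−1/4)(−30v**3−195v**2−1470v−5400) + ((9/4)v**2+(9/2)v+90)
  −30v**3−195v**2−1470v−5400 = (−(40/3)v−60)((9/4)v**2+(9/2)v+90) + (0)
Last nonzero remainder: (9/4)v**2+(9/2)v+90. Dividing through by 9/4 gives the monic gcd v**2+2v+40.
Cancel v**2+2v+40 from numerator and denominator to get the reduced form.

(5v**2+30v+45)/(v**2+12v+36)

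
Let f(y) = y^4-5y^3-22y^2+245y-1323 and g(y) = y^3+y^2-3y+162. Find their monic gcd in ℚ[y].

y^2-5y+27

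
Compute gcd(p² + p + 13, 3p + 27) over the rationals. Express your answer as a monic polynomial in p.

Repeated division with remainder:
  p² + p + 13 = ((1/3)p − 8/3)(3p + 27) + (85)
  3p + 27 = ((3/85)p + 27/85)(85) + (0)
The last nonzero remainder is the constant 85, so the polynomials are coprime and gcd = 1.

1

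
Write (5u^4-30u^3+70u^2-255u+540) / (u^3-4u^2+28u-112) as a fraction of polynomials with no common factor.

Apply the Euclidean algorithm:
  5u^4-30u^3+70u^2-255u+540 = (5u-10)(u^3-4u^2+28u-112) + (-110u^2+585u-580)
  u^3-4u^2+28u-112 = (-(1/110)u-29/2420)(-110u^2+585u-580) + ((14393/484)u-14393/121)
  -110u^2+585u-580 = (-(53240/14393)u+70180/14393)((14393/484)u-14393/121) + (0)
Last nonzero remainder: (14393/484)u-14393/121. Dividing through by 14393/484 gives the monic gcd u-4.
Cancel u-4 from numerator and denominator to get the reduced form.

(5u^3-10u^2+30u-135)/(u^2+28)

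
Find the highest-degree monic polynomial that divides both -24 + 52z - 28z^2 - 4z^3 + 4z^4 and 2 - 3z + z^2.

2 - 3z + z^2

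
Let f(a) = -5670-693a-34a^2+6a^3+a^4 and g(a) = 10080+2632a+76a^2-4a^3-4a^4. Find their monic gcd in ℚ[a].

Euclidean algorithm in ℚ[a]:
  a^4+6a^3-34a^2-693a-5670 = (-1/4)(-4a^4-4a^3+76a^2+2632a+10080) + (5a^3-15a^2-35a-3150)
  -4a^4-4a^3+76a^2+2632a+10080 = (-(4/5)a-16/5)(5a^3-15a^2-35a-3150) + (0)
Last nonzero remainder: 5a^3-15a^2-35a-3150. Dividing through by 5 gives the monic gcd a^3-3a^2-7a-630.

-630-7a-3a^2+a^3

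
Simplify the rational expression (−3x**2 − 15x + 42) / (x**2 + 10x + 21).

(−3x + 6)/(x + 3)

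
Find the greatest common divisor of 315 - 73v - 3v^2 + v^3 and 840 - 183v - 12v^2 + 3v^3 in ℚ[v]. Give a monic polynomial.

35 - 12v + v^2

Apply the Euclidean algorithm:
  v^3 - 3v^2 - 73v + 315 = (1/3)(3v^3 - 12v^2 - 183v + 840) + (v^2 - 12v + 35)
  3v^3 - 12v^2 - 183v + 840 = (3v + 24)(v^2 - 12v + 35) + (0)
The last nonzero remainder v^2 - 12v + 35 is already monic.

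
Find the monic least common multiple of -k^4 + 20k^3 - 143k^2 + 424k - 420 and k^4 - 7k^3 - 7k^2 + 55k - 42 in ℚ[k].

k^6 - 18k^5 + 100k^4 - 78k^3 - 857k^2 + 2112k - 1260

Repeated division with remainder:
  -k^4 + 20k^3 - 143k^2 + 424k - 420 = (-1)(k^4 - 7k^3 - 7k^2 + 55k - 42) + (13k^3 - 150k^2 + 479k - 462)
  k^4 - 7k^3 - 7k^2 + 55k - 42 = ((1/13)k + 59/169)(13k^3 - 150k^2 + 479k - 462) + ((1440/169)k^2 - (12960/169)k + 20160/169)
  13k^3 - 150k^2 + 479k - 462 = ((2197/1440)k - 1859/480)((1440/169)k^2 - (12960/169)k + 20160/169) + (0)
Last nonzero remainder: (1440/169)k^2 - (12960/169)k + 20160/169. Dividing through by 1440/169 gives the monic gcd k^2 - 9k + 14.
Then lcm(f, g) = f·g / gcd(f, g); expanding and making the result monic gives the answer.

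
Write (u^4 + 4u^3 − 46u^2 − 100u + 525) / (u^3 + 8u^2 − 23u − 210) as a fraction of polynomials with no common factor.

(u^2 + 2u − 15)/(u + 6)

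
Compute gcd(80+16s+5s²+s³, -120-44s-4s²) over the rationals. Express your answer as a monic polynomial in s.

5+s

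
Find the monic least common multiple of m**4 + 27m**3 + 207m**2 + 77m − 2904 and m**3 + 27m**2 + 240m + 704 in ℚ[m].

m**5 + 35m**4 + 423m**3 + 1733m**2 − 2288m − 23232

Euclidean algorithm in ℚ[m]:
  m**4 + 27m**3 + 207m**2 + 77m − 2904 = (m)(m**3 + 27m**2 + 240m + 704) + (−33m**2 − 627m − 2904)
  m**3 + 27m**2 + 240m + 704 = (−(1/33)m − 8/33)(−33m**2 − 627m − 2904) + (0)
Last nonzero remainder: −33m**2 − 627m − 2904. Dividing through by −33 gives the monic gcd m**2 + 19m + 88.
Then lcm(f, g) = f·g / gcd(f, g); expanding and making the result monic gives the answer.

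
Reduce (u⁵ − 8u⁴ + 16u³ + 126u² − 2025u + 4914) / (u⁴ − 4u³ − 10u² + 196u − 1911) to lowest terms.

Apply the Euclidean algorithm:
  u⁵ − 8u⁴ + 16u³ + 126u² − 2025u + 4914 = (u − 4)(u⁴ − 4u³ − 10u² + 196u − 1911) + (10u³ − 110u² + 670u − 2730)
  u⁴ − 4u³ − 10u² + 196u − 1911 = ((1/10)u + 7/10)(10u³ − 110u² + 670u − 2730) + (0)
Last nonzero remainder: 10u³ − 110u² + 670u − 2730. Dividing through by 10 gives the monic gcd u³ − 11u² + 67u − 273.
Cancel u³ − 11u² + 67u − 273 from numerator and denominator to get the reduced form.

(u² + 3u − 18)/(u + 7)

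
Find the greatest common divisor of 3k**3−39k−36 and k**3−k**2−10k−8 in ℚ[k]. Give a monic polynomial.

Apply the Euclidean algorithm:
  3k**3−39k−36 = (3)(k**3−k**2−10k−8) + (3k**2−9k−12)
  k**3−k**2−10k−8 = ((1/3)k+2/3)(3k**2−9k−12) + (0)
Last nonzero remainder: 3k**2−9k−12. Dividing through by 3 gives the monic gcd k**2−3k−4.

k**2−3k−4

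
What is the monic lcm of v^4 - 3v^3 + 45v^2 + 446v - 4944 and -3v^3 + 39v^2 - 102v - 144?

v^6 - 10v^5 + 58v^4 + 155v^3 - 8426v^2 + 31040v + 39552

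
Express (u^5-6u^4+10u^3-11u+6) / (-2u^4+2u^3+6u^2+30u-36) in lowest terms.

Apply the Euclidean algorithm:
  u^5-6u^4+10u^3-11u+6 = (-(1/2)u+5/2)(-2u^4+2u^3+6u^2+30u-36) + (8u^3-104u+96)
  -2u^4+2u^3+6u^2+30u-36 = (-(1/4)u+1/4)(8u^3-104u+96) + (-20u^2+80u-60)
  8u^3-104u+96 = (-(2/5)u-8/5)(-20u^2+80u-60) + (0)
Last nonzero remainder: -20u^2+80u-60. Dividing through by -20 gives the monic gcd u^2-4u+3.
Cancel u^2-4u+3 from numerator and denominator to get the reduced form.

(-u^3+2u^2+u-2)/(2u^2+6u+12)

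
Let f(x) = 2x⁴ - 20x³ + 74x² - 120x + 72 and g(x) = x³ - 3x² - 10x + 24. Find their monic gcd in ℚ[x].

Repeated division with remainder:
  2x⁴ - 20x³ + 74x² - 120x + 72 = (2x - 14)(x³ - 3x² - 10x + 24) + (52x² - 308x + 408)
  x³ - 3x² - 10x + 24 = ((1/52)x + 19/338)(52x² - 308x + 408) + (-(90/169)x + 180/169)
  52x² - 308x + 408 = (-(4394/45)x + 5746/15)(-(90/169)x + 180/169) + (0)
Last nonzero remainder: -(90/169)x + 180/169. Dividing through by -90/169 gives the monic gcd x - 2.

x - 2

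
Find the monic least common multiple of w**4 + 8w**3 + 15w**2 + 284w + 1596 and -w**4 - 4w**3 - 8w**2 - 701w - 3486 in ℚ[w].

Euclidean algorithm in ℚ[w]:
  w**4 + 8w**3 + 15w**2 + 284w + 1596 = (-1)(-w**4 - 4w**3 - 8w**2 - 701w - 3486) + (4w**3 + 7w**2 - 417w - 1890)
  -w**4 - 4w**3 - 8w**2 - 701w - 3486 = (-(1/4)w - 9/16)(4w**3 + 7w**2 - 417w - 1890) + (-(1733/16)w**2 - (22529/16)w - 36393/8)
  4w**3 + 7w**2 - 417w - 1890 = (-(64/1733)w + 720/1733)(-(1733/16)w**2 - (22529/16)w - 36393/8) + (0)
Last nonzero remainder: -(1733/16)w**2 - (22529/16)w - 36393/8. Dividing through by -1733/16 gives the monic gcd w**2 + 13w + 42.
Then lcm(f, g) = f·g / gcd(f, g); expanding and making the result monic gives the answer.

w**6 - w**5 + 26w**4 + 813w**3 + 285w**2 + 9208w + 132468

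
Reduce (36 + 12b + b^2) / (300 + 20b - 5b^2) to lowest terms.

Repeated division with remainder:
  b^2 + 12b + 36 = (-1/5)(-5b^2 + 20b + 300) + (16b + 96)
  -5b^2 + 20b + 300 = (-(5/16)b + 25/8)(16b + 96) + (0)
Last nonzero remainder: 16b + 96. Dividing through by 16 gives the monic gcd b + 6.
Cancel b + 6 from numerator and denominator to get the reduced form.

(-6 - b)/(-50 + 5b)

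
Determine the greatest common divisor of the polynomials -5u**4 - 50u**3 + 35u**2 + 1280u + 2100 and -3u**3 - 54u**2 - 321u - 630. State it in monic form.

By polynomial division,
  -5u**4 - 50u**3 + 35u**2 + 1280u + 2100 = ((5/3)u - 40/3)(-3u**3 - 54u**2 - 321u - 630) + (-150u**2 - 1950u - 6300)
  -3u**3 - 54u**2 - 321u - 630 = ((1/50)u + 1/10)(-150u**2 - 1950u - 6300) + (0)
Last nonzero remainder: -150u**2 - 1950u - 6300. Dividing through by -150 gives the monic gcd u**2 + 13u + 42.

u**2 + 13u + 42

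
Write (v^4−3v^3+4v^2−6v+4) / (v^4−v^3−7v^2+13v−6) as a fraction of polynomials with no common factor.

Euclidean algorithm in ℚ[v]:
  v^4−3v^3+4v^2−6v+4 = (v^4−v^3−7v^2+13v−6) + (−2v^3+11v^2−19v+10)
  v^4−v^3−7v^2+13v−6 = (−(1/2)v−9/4)(−2v^3+11v^2−19v+10) + ((33/4)v^2−(99/4)v+33/2)
  −2v^3+11v^2−19v+10 = (−(8/33)v+20/33)((33/4)v^2−(99/4)v+33/2) + (0)
Last nonzero remainder: (33/4)v^2−(99/4)v+33/2. Dividing through by 33/4 gives the monic gcd v^2−3v+2.
Cancel v^2−3v+2 from numerator and denominator to get the reduced form.

(v^2+2)/(v^2+2v−3)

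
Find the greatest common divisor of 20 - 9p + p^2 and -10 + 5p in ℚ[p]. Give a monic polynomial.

1

Repeated division with remainder:
  p^2 - 9p + 20 = ((1/5)p - 7/5)(5p - 10) + (6)
  5p - 10 = ((5/6)p - 5/3)(6) + (0)
The last nonzero remainder is the constant 6, so the polynomials are coprime and gcd = 1.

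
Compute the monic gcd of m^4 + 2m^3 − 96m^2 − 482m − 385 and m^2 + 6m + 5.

Repeated division with remainder:
  m^4 + 2m^3 − 96m^2 − 482m − 385 = (m^2 − 4m − 77)(m^2 + 6m + 5) + (0)
The last nonzero remainder m^2 + 6m + 5 is already monic.

m^2 + 6m + 5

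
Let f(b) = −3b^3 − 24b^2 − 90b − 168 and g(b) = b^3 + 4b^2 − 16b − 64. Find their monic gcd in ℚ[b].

b + 4

By polynomial division,
  −3b^3 − 24b^2 − 90b − 168 = (−3)(b^3 + 4b^2 − 16b − 64) + (−12b^2 − 138b − 360)
  b^3 + 4b^2 − 16b − 64 = (−(1/12)b + 5/8)(−12b^2 − 138b − 360) + ((161/4)b + 161)
  −12b^2 − 138b − 360 = (−(48/161)b − 360/161)((161/4)b + 161) + (0)
Last nonzero remainder: (161/4)b + 161. Dividing through by 161/4 gives the monic gcd b + 4.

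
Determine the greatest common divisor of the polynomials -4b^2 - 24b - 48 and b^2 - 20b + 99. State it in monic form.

1

Euclidean algorithm in ℚ[b]:
  -4b^2 - 24b - 48 = (-4)(b^2 - 20b + 99) + (-104b + 348)
  b^2 - 20b + 99 = (-(1/104)b + 433/2704)(-104b + 348) + (29253/676)
  -104b + 348 = (-(70304/29253)b + 78416/9751)(29253/676) + (0)
The last nonzero remainder is the constant 29253/676, so the polynomials are coprime and gcd = 1.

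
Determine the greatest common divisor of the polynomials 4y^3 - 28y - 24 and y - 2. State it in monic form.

1

Repeated division with remainder:
  4y^3 - 28y - 24 = (4y^2 + 8y - 12)(y - 2) + (-48)
  y - 2 = (-(1/48)y + 1/24)(-48) + (0)
The last nonzero remainder is the constant -48, so the polynomials are coprime and gcd = 1.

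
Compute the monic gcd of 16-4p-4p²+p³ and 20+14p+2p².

Repeated division with remainder:
  p³-4p²-4p+16 = ((1/2)p-11/2)(2p²+14p+20) + (63p+126)
  2p²+14p+20 = ((2/63)p+10/63)(63p+126) + (0)
Last nonzero remainder: 63p+126. Dividing through by 63 gives the monic gcd p+2.

2+p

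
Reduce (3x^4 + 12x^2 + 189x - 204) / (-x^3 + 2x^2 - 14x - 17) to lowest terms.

(-3x^2 - 9x + 12)/(x + 1)

Euclidean algorithm in ℚ[x]:
  3x^4 + 12x^2 + 189x - 204 = (-3x - 6)(-x^3 + 2x^2 - 14x - 17) + (-18x^2 + 54x - 306)
  -x^3 + 2x^2 - 14x - 17 = ((1/18)x + 1/18)(-18x^2 + 54x - 306) + (0)
Last nonzero remainder: -18x^2 + 54x - 306. Dividing through by -18 gives the monic gcd x^2 - 3x + 17.
Cancel x^2 - 3x + 17 from numerator and denominator to get the reduced form.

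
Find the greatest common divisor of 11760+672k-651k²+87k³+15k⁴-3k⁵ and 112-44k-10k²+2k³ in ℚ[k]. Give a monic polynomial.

-28-3k+k²

Euclidean algorithm in ℚ[k]:
  -3k⁵+15k⁴+87k³-651k²+672k+11760 = (-(3/2)k²+21/2)(2k³-10k²-44k+112) + (-378k²+1134k+10584)
  2k³-10k²-44k+112 = (-(1/189)k+2/189)(-378k²+1134k+10584) + (0)
Last nonzero remainder: -378k²+1134k+10584. Dividing through by -378 gives the monic gcd k²-3k-28.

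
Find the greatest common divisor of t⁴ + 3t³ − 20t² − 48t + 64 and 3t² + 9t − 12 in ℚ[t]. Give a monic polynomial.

Apply the Euclidean algorithm:
  t⁴ + 3t³ − 20t² − 48t + 64 = ((1/3)t² − 16/3)(3t² + 9t − 12) + (0)
Last nonzero remainder: 3t² + 9t − 12. Dividing through by 3 gives the monic gcd t² + 3t − 4.

t² + 3t − 4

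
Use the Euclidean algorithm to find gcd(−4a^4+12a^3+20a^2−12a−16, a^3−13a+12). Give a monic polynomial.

Euclidean algorithm in ℚ[a]:
  −4a^4+12a^3+20a^2−12a−16 = (−4a+12)(a^3−13a+12) + (−32a^2+192a−160)
  a^3−13a+12 = (−(1/32)a−3/16)(−32a^2+192a−160) + (18a−18)
  −32a^2+192a−160 = (−(16/9)a+80/9)(18a−18) + (0)
Last nonzero remainder: 18a−18. Dividing through by 18 gives the monic gcd a−1.

a−1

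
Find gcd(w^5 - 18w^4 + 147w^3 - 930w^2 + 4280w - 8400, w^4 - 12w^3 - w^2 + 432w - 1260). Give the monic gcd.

w^3 - 18w^2 + 107w - 210

By polynomial division,
  w^5 - 18w^4 + 147w^3 - 930w^2 + 4280w - 8400 = (w - 6)(w^4 - 12w^3 - w^2 + 432w - 1260) + (76w^3 - 1368w^2 + 8132w - 15960)
  w^4 - 12w^3 - w^2 + 432w - 1260 = ((1/76)w + 3/38)(76w^3 - 1368w^2 + 8132w - 15960) + (0)
Last nonzero remainder: 76w^3 - 1368w^2 + 8132w - 15960. Dividing through by 76 gives the monic gcd w^3 - 18w^2 + 107w - 210.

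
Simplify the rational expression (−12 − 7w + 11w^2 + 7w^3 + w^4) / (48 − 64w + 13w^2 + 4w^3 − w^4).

Apply the Euclidean algorithm:
  w^4 + 7w^3 + 11w^2 − 7w − 12 = (−1)(−w^4 + 4w^3 + 13w^2 − 64w + 48) + (11w^3 + 24w^2 − 71w + 36)
  −w^4 + 4w^3 + 13w^2 − 64w + 48 = (−(1/11)w + 68/121)(11w^3 + 24w^2 − 71w + 36) + (−(840/121)w^2 − (2520/121)w + 3360/121)
  11w^3 + 24w^2 − 71w + 36 = (−(1331/840)w + 363/280)(−(840/121)w^2 − (2520/121)w + 3360/121) + (0)
Last nonzero remainder: −(840/121)w^2 − (2520/121)w + 3360/121. Dividing through by −840/121 gives the monic gcd w^2 + 3w − 4.
Cancel w^2 + 3w − 4 from numerator and denominator to get the reduced form.

(−3 − 4w − w^2)/(12 − 7w + w^2)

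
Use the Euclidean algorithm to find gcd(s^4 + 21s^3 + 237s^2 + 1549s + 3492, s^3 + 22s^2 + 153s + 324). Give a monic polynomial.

s^2 + 13s + 36

Euclidean algorithm in ℚ[s]:
  s^4 + 21s^3 + 237s^2 + 1549s + 3492 = (s − 1)(s^3 + 22s^2 + 153s + 324) + (106s^2 + 1378s + 3816)
  s^3 + 22s^2 + 153s + 324 = ((1/106)s + 9/106)(106s^2 + 1378s + 3816) + (0)
Last nonzero remainder: 106s^2 + 1378s + 3816. Dividing through by 106 gives the monic gcd s^2 + 13s + 36.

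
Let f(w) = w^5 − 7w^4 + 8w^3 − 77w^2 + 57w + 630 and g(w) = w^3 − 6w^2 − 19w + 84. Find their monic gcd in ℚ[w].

Euclidean algorithm in ℚ[w]:
  w^5 − 7w^4 + 8w^3 − 77w^2 + 57w + 630 = (w^2 − w + 21)(w^3 − 6w^2 − 19w + 84) + (−54w^2 + 540w − 1134)
  w^3 − 6w^2 − 19w + 84 = (−(1/54)w − 2/27)(−54w^2 + 540w − 1134) + (0)
Last nonzero remainder: −54w^2 + 540w − 1134. Dividing through by −54 gives the monic gcd w^2 − 10w + 21.

w^2 − 10w + 21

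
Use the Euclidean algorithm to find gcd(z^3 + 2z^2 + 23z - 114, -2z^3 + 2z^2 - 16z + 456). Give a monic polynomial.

z^2 + 5z + 38

Apply the Euclidean algorithm:
  z^3 + 2z^2 + 23z - 114 = (-1/2)(-2z^3 + 2z^2 - 16z + 456) + (3z^2 + 15z + 114)
  -2z^3 + 2z^2 - 16z + 456 = (-(2/3)z + 4)(3z^2 + 15z + 114) + (0)
Last nonzero remainder: 3z^2 + 15z + 114. Dividing through by 3 gives the monic gcd z^2 + 5z + 38.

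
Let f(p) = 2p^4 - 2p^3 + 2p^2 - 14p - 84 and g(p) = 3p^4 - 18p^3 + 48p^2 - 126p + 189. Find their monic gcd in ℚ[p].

p^3 - 3p^2 + 7p - 21

Repeated division with remainder:
  2p^4 - 2p^3 + 2p^2 - 14p - 84 = (2/3)(3p^4 - 18p^3 + 48p^2 - 126p + 189) + (10p^3 - 30p^2 + 70p - 210)
  3p^4 - 18p^3 + 48p^2 - 126p + 189 = ((3/10)p - 9/10)(10p^3 - 30p^2 + 70p - 210) + (0)
Last nonzero remainder: 10p^3 - 30p^2 + 70p - 210. Dividing through by 10 gives the monic gcd p^3 - 3p^2 + 7p - 21.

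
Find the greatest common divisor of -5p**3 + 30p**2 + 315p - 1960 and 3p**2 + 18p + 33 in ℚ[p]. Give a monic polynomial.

1

Repeated division with remainder:
  -5p**3 + 30p**2 + 315p - 1960 = (-(5/3)p + 20)(3p**2 + 18p + 33) + (10p - 2620)
  3p**2 + 18p + 33 = ((3/10)p + 402/5)(10p - 2620) + (210681)
  10p - 2620 = ((10/210681)p - 2620/210681)(210681) + (0)
The last nonzero remainder is the constant 210681, so the polynomials are coprime and gcd = 1.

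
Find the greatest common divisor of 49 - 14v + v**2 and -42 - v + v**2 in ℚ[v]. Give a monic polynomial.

By polynomial division,
  v**2 - 14v + 49 = (v**2 - v - 42) + (-13v + 91)
  v**2 - v - 42 = (-(1/13)v - 6/13)(-13v + 91) + (0)
Last nonzero remainder: -13v + 91. Dividing through by -13 gives the monic gcd v - 7.

-7 + v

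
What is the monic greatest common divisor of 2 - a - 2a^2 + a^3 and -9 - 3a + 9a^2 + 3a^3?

By polynomial division,
  a^3 - 2a^2 - a + 2 = (1/3)(3a^3 + 9a^2 - 3a - 9) + (-5a^2 + 5)
  3a^3 + 9a^2 - 3a - 9 = (-(3/5)a - 9/5)(-5a^2 + 5) + (0)
Last nonzero remainder: -5a^2 + 5. Dividing through by -5 gives the monic gcd a^2 - 1.

-1 + a^2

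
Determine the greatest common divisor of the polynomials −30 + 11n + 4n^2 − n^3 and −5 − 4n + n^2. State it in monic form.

−5 + n

Apply the Euclidean algorithm:
  −n^3 + 4n^2 + 11n − 30 = (−n)(n^2 − 4n − 5) + (6n − 30)
  n^2 − 4n − 5 = ((1/6)n + 1/6)(6n − 30) + (0)
Last nonzero remainder: 6n − 30. Dividing through by 6 gives the monic gcd n − 5.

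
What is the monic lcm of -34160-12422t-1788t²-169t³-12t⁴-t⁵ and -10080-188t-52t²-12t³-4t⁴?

Repeated division with remainder:
  -t⁵-12t⁴-169t³-1788t²-12422t-34160 = ((1/4)t+9/4)(-4t⁴-12t³-52t²-188t-10080) + (-129t³-1624t²-9479t-11480)
  -4t⁴-12t³-52t²-188t-10080 = ((4/129)t-4948/16641)(-129t³-1624t²-9479t-11480) + (-(4009720/16641)t²-(44106920/16641)t-224544320/16641)
  -129t³-1624t²-9479t-11480 = ((2146689/4009720)t+682281/801944)(-(4009720/16641)t²-(44106920/16641)t-224544320/16641) + (0)
Last nonzero remainder: -(4009720/16641)t²-(44106920/16641)t-224544320/16641. Dividing through by -4009720/16641 gives the monic gcd t²+11t+56.
Then lcm(f, g) = f·g / gcd(f, g); expanding and making the result monic gives the answer.

1537200+285710t+15244t²+5723t³+976t⁴+118t⁵+4t⁶+t⁷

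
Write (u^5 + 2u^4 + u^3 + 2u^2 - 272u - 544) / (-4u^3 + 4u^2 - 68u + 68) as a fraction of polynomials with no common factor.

(-u^3 - 2u^2 + 16u + 32)/(4u - 4)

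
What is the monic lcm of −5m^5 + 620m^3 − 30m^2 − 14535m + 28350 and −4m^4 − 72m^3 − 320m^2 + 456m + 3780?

m^6 + 5m^5 − 124m^4 − 614m^3 + 2937m^2 + 8865m − 28350

By polynomial division,
  −5m^5 + 620m^3 − 30m^2 − 14535m + 28350 = ((5/4)m − 45/2)(−4m^4 − 72m^3 − 320m^2 + 456m + 3780) + (−600m^3 − 7800m^2 − 9000m + 113400)
  −4m^4 − 72m^3 − 320m^2 + 456m + 3780 = ((1/150)m + 1/30)(−600m^3 − 7800m^2 − 9000m + 113400) + (0)
Last nonzero remainder: −600m^3 − 7800m^2 − 9000m + 113400. Dividing through by −600 gives the monic gcd m^3 + 13m^2 + 15m − 189.
Then lcm(f, g) = f·g / gcd(f, g); expanding and making the result monic gives the answer.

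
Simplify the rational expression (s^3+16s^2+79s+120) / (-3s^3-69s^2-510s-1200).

(-s-3)/(3s+30)

Euclidean algorithm in ℚ[s]:
  s^3+16s^2+79s+120 = (-1/3)(-3s^3-69s^2-510s-1200) + (-7s^2-91s-280)
  -3s^3-69s^2-510s-1200 = ((3/7)s+30/7)(-7s^2-91s-280) + (0)
Last nonzero remainder: -7s^2-91s-280. Dividing through by -7 gives the monic gcd s^2+13s+40.
Cancel s^2+13s+40 from numerator and denominator to get the reduced form.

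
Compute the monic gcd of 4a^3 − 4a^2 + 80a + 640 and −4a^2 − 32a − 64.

Apply the Euclidean algorithm:
  4a^3 − 4a^2 + 80a + 640 = (−a + 9)(−4a^2 − 32a − 64) + (304a + 1216)
  −4a^2 − 32a − 64 = (−(1/76)a − 1/19)(304a + 1216) + (0)
Last nonzero remainder: 304a + 1216. Dividing through by 304 gives the monic gcd a + 4.

a + 4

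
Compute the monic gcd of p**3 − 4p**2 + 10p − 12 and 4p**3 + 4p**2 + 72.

Euclidean algorithm in ℚ[p]:
  p**3 − 4p**2 + 10p − 12 = (1/4)(4p**3 + 4p**2 + 72) + (−5p**2 + 10p − 30)
  4p**3 + 4p**2 + 72 = (−(4/5)p − 12/5)(−5p**2 + 10p − 30) + (0)
Last nonzero remainder: −5p**2 + 10p − 30. Dividing through by −5 gives the monic gcd p**2 − 2p + 6.

p**2 − 2p + 6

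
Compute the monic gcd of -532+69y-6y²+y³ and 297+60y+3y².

By polynomial division,
  y³-6y²+69y-532 = ((1/3)y-26/3)(3y²+60y+297) + (490y+2042)
  3y²+60y+297 = ((3/490)y+11637/120050)(490y+2042) + (5946048/60025)
  490y+2042 = ((14706125/2973024)y+61285525/2973024)(5946048/60025) + (0)
The last nonzero remainder is the constant 5946048/60025, so the polynomials are coprime and gcd = 1.

1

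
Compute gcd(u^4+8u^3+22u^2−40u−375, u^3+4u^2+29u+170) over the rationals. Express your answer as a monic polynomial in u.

u+5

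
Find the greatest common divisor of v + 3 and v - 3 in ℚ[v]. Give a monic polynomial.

1

Euclidean algorithm in ℚ[v]:
  v + 3 = (v - 3) + (6)
  v - 3 = ((1/6)v - 1/2)(6) + (0)
The last nonzero remainder is the constant 6, so the polynomials are coprime and gcd = 1.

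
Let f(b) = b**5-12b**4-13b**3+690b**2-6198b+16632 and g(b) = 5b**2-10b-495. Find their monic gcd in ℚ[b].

b**2-2b-99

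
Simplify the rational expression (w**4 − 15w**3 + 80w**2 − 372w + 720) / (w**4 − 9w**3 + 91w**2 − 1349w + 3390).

(w**2 − 2w + 24)/(w**2 + 4w + 113)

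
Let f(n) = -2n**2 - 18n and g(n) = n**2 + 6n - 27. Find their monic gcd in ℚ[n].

n + 9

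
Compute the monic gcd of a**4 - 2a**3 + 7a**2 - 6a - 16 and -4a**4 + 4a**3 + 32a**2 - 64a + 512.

By polynomial division,
  a**4 - 2a**3 + 7a**2 - 6a - 16 = (-1/4)(-4a**4 + 4a**3 + 32a**2 - 64a + 512) + (-a**3 + 15a**2 - 22a + 112)
  -4a**4 + 4a**3 + 32a**2 - 64a + 512 = (4a + 56)(-a**3 + 15a**2 - 22a + 112) + (-720a**2 + 720a - 5760)
  -a**3 + 15a**2 - 22a + 112 = ((1/720)a - 7/360)(-720a**2 + 720a - 5760) + (0)
Last nonzero remainder: -720a**2 + 720a - 5760. Dividing through by -720 gives the monic gcd a**2 - a + 8.

a**2 - a + 8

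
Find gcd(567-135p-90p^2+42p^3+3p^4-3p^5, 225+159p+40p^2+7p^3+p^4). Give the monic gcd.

9+6p+p^2

Apply the Euclidean algorithm:
  -3p^5+3p^4+42p^3-90p^2-135p+567 = (-3p+24)(p^4+7p^3+40p^2+159p+225) + (-6p^3-573p^2-3276p-4833)
  p^4+7p^3+40p^2+159p+225 = (-(1/6)p+59/4)(-6p^3-573p^2-3276p-4833) + ((31783/4)p^2+(95349/2)p+286047/4)
  -6p^3-573p^2-3276p-4833 = (-(24/31783)p-2148/31783)((31783/4)p^2+(95349/2)p+286047/4) + (0)
Last nonzero remainder: (31783/4)p^2+(95349/2)p+286047/4. Dividing through by 31783/4 gives the monic gcd p^2+6p+9.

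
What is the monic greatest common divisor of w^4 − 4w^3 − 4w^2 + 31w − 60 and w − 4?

w − 4

Apply the Euclidean algorithm:
  w^4 − 4w^3 − 4w^2 + 31w − 60 = (w^3 − 4w + 15)(w − 4) + (0)
The last nonzero remainder w − 4 is already monic.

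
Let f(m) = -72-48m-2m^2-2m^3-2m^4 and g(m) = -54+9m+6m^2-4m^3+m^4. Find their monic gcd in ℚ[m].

Apply the Euclidean algorithm:
  -2m^4-2m^3-2m^2-48m-72 = (-2)(m^4-4m^3+6m^2+9m-54) + (-10m^3+10m^2-30m-180)
  m^4-4m^3+6m^2+9m-54 = (-(1/10)m+3/10)(-10m^3+10m^2-30m-180) + (0)
Last nonzero remainder: -10m^3+10m^2-30m-180. Dividing through by -10 gives the monic gcd m^3-m^2+3m+18.

18+3m-m^2+m^3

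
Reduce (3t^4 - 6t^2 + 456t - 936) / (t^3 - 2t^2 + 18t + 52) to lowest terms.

Euclidean algorithm in ℚ[t]:
  3t^4 - 6t^2 + 456t - 936 = (3t + 6)(t^3 - 2t^2 + 18t + 52) + (-48t^2 + 192t - 1248)
  t^3 - 2t^2 + 18t + 52 = (-(1/48)t - 1/24)(-48t^2 + 192t - 1248) + (0)
Last nonzero remainder: -48t^2 + 192t - 1248. Dividing through by -48 gives the monic gcd t^2 - 4t + 26.
Cancel t^2 - 4t + 26 from numerator and denominator to get the reduced form.

(3t^2 + 12t - 36)/(t + 2)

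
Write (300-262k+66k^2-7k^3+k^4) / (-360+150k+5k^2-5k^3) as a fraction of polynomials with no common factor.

Apply the Euclidean algorithm:
  k^4-7k^3+66k^2-262k+300 = (-(1/5)k+6/5)(-5k^3+5k^2+150k-360) + (90k^2-514k+732)
  -5k^3+5k^2+150k-360 = (-(1/18)k-106/405)(90k^2-514k+732) + ((22736/405)k-22736/135)
  90k^2-514k+732 = ((18225/11368)k-24705/5684)((22736/405)k-22736/135) + (0)
Last nonzero remainder: (22736/405)k-22736/135. Dividing through by 22736/405 gives the monic gcd k-3.
Cancel k-3 from numerator and denominator to get the reduced form.

(100-54k+4k^2-k^3)/(-120+10k+5k^2)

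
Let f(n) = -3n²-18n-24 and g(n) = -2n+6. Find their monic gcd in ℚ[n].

Apply the Euclidean algorithm:
  -3n²-18n-24 = ((3/2)n+27/2)(-2n+6) + (-105)
  -2n+6 = ((2/105)n-2/35)(-105) + (0)
The last nonzero remainder is the constant -105, so the polynomials are coprime and gcd = 1.

1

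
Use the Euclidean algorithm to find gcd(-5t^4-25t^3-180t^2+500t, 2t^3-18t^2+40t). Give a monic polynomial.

t

By polynomial division,
  -5t^4-25t^3-180t^2+500t = (-(5/2)t-35)(2t^3-18t^2+40t) + (-710t^2+1900t)
  2t^3-18t^2+40t = (-(1/355)t+449/25205)(-710t^2+1900t) + ((31020/5041)t)
  -710t^2+1900t = (-(357911/3102)t+478895/1551)((31020/5041)t) + (0)
Last nonzero remainder: (31020/5041)t. Dividing through by 31020/5041 gives the monic gcd t.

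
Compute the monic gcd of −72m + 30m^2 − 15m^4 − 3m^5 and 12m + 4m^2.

3m + m^2

Apply the Euclidean algorithm:
  −3m^5 − 15m^4 + 30m^2 − 72m = (−(3/4)m^3 − (3/2)m^2 + (9/2)m − 6)(4m^2 + 12m) + (0)
Last nonzero remainder: 4m^2 + 12m. Dividing through by 4 gives the monic gcd m^2 + 3m.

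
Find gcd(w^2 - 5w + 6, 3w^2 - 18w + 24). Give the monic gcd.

w - 2

Euclidean algorithm in ℚ[w]:
  w^2 - 5w + 6 = (1/3)(3w^2 - 18w + 24) + (w - 2)
  3w^2 - 18w + 24 = (3w - 12)(w - 2) + (0)
The last nonzero remainder w - 2 is already monic.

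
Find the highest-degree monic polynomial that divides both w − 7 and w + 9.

1

By polynomial division,
  w − 7 = (w + 9) + (−16)
  w + 9 = (−(1/16)w − 9/16)(−16) + (0)
The last nonzero remainder is the constant −16, so the polynomials are coprime and gcd = 1.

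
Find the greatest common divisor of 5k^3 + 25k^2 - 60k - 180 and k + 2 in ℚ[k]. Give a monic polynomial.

Repeated division with remainder:
  5k^3 + 25k^2 - 60k - 180 = (5k^2 + 15k - 90)(k + 2) + (0)
The last nonzero remainder k + 2 is already monic.

k + 2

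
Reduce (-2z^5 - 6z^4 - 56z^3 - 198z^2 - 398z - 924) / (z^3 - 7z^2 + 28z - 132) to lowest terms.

By polynomial division,
  -2z^5 - 6z^4 - 56z^3 - 198z^2 - 398z - 924 = (-2z^2 - 20z - 140)(z^3 - 7z^2 + 28z - 132) + (-882z^2 + 882z - 19404)
  z^3 - 7z^2 + 28z - 132 = (-(1/882)z + 1/147)(-882z^2 + 882z - 19404) + (0)
Last nonzero remainder: -882z^2 + 882z - 19404. Dividing through by -882 gives the monic gcd z^2 - z + 22.
Cancel z^2 - z + 22 from numerator and denominator to get the reduced form.

(-2z^3 - 8z^2 - 20z - 42)/(z - 6)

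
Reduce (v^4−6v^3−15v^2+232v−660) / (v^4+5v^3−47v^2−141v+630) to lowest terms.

Repeated division with remainder:
  v^4−6v^3−15v^2+232v−660 = (v^4+5v^3−47v^2−141v+630) + (−11v^3+32v^2+373v−1290)
  v^4+5v^3−47v^2−141v+630 = (−(1/11)v−87/121)(−11v^3+32v^2+373v−1290) + ((1200/121)v^2+(1200/121)v−36000/121)
  −11v^3+32v^2+373v−1290 = (−(1331/1200)v+5203/1200)((1200/121)v^2+(1200/121)v−36000/121) + (0)
Last nonzero remainder: (1200/121)v^2+(1200/121)v−36000/121. Dividing through by 1200/121 gives the monic gcd v^2+v−30.
Cancel v^2+v−30 from numerator and denominator to get the reduced form.

(v^2−7v+22)/(v^2+4v−21)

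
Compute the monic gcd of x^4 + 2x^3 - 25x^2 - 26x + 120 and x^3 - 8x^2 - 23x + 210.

Repeated division with remainder:
  x^4 + 2x^3 - 25x^2 - 26x + 120 = (x + 10)(x^3 - 8x^2 - 23x + 210) + (78x^2 - 6x - 1980)
  x^3 - 8x^2 - 23x + 210 = ((1/78)x - 103/1014)(78x^2 - 6x - 1980) + ((300/169)x + 1500/169)
  78x^2 - 6x - 1980 = ((2197/50)x - 5577/25)((300/169)x + 1500/169) + (0)
Last nonzero remainder: (300/169)x + 1500/169. Dividing through by 300/169 gives the monic gcd x + 5.

x + 5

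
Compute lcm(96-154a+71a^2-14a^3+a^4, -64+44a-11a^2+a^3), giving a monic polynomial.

-384+712a-438a^2+127a^3-18a^4+a^5

Apply the Euclidean algorithm:
  a^4-14a^3+71a^2-154a+96 = (a-3)(a^3-11a^2+44a-64) + (-6a^2+42a-96)
  a^3-11a^2+44a-64 = (-(1/6)a+2/3)(-6a^2+42a-96) + (0)
Last nonzero remainder: -6a^2+42a-96. Dividing through by -6 gives the monic gcd a^2-7a+16.
Then lcm(f, g) = f·g / gcd(f, g); expanding and making the result monic gives the answer.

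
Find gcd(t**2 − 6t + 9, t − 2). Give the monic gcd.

By polynomial division,
  t**2 − 6t + 9 = (t − 4)(t − 2) + (1)
  t − 2 = (t − 2)(1) + (0)
The last nonzero remainder is the constant 1, so the polynomials are coprime and gcd = 1.

1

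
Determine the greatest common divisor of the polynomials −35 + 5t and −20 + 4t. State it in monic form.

1

Repeated division with remainder:
  5t − 35 = (5/4)(4t − 20) + (−10)
  4t − 20 = (−(2/5)t + 2)(−10) + (0)
The last nonzero remainder is the constant −10, so the polynomials are coprime and gcd = 1.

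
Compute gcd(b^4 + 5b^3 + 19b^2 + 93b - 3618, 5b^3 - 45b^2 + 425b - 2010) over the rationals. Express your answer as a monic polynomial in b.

By polynomial division,
  b^4 + 5b^3 + 19b^2 + 93b - 3618 = ((1/5)b + 14/5)(5b^3 - 45b^2 + 425b - 2010) + (60b^2 - 695b + 2010)
  5b^3 - 45b^2 + 425b - 2010 = ((1/12)b + 31/144)(60b^2 - 695b + 2010) + ((58625/144)b - 58625/24)
  60b^2 - 695b + 2010 = ((1728/11725)b - 144/175)((58625/144)b - 58625/24) + (0)
Last nonzero remainder: (58625/144)b - 58625/24. Dividing through by 58625/144 gives the monic gcd b - 6.

b - 6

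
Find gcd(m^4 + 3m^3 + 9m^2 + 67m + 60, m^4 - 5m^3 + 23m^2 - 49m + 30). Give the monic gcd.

By polynomial division,
  m^4 + 3m^3 + 9m^2 + 67m + 60 = (m^4 - 5m^3 + 23m^2 - 49m + 30) + (8m^3 - 14m^2 + 116m + 30)
  m^4 - 5m^3 + 23m^2 - 49m + 30 = ((1/8)m - 13/32)(8m^3 - 14m^2 + 116m + 30) + ((45/16)m^2 - (45/8)m + 675/16)
  8m^3 - 14m^2 + 116m + 30 = ((128/45)m + 32/45)((45/16)m^2 - (45/8)m + 675/16) + (0)
Last nonzero remainder: (45/16)m^2 - (45/8)m + 675/16. Dividing through by 45/16 gives the monic gcd m^2 - 2m + 15.

m^2 - 2m + 15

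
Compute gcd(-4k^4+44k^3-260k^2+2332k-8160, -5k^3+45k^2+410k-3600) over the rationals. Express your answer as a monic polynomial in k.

k-8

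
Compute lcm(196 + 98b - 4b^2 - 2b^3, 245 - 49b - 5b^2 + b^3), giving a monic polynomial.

490 + 147b - 59b^2 - 3b^3 + b^4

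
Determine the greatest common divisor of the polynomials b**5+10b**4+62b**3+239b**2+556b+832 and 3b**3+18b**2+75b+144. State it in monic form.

b**2+3b+16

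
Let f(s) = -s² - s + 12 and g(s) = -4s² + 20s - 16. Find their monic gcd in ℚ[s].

1

Apply the Euclidean algorithm:
  -s² - s + 12 = (1/4)(-4s² + 20s - 16) + (-6s + 16)
  -4s² + 20s - 16 = ((2/3)s - 14/9)(-6s + 16) + (80/9)
  -6s + 16 = (-(27/40)s + 9/5)(80/9) + (0)
The last nonzero remainder is the constant 80/9, so the polynomials are coprime and gcd = 1.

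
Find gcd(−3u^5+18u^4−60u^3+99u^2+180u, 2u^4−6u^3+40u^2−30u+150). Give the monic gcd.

Repeated division with remainder:
  −3u^5+18u^4−60u^3+99u^2+180u = (−(3/2)u+9/2)(2u^4−6u^3+40u^2−30u+150) + (27u^3−126u^2+540u−675)
  2u^4−6u^3+40u^2−30u+150 = ((2/27)u+10/81)(27u^3−126u^2+540u−675) + ((140/9)u^2−(140/3)u+700/3)
  27u^3−126u^2+540u−675 = ((243/140)u−81/28)((140/9)u^2−(140/3)u+700/3) + (0)
Last nonzero remainder: (140/9)u^2−(140/3)u+700/3. Dividing through by 140/9 gives the monic gcd u^2−3u+15.

u^2−3u+15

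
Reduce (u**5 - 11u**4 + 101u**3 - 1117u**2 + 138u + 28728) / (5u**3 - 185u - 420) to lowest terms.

Repeated division with remainder:
  u**5 - 11u**4 + 101u**3 - 1117u**2 + 138u + 28728 = ((1/5)u**2 - (11/5)u + 138/5)(5u**3 - 185u - 420) + (-1440u**2 + 4320u + 40320)
  5u**3 - 185u - 420 = (-(1/288)u - 1/96)(-1440u**2 + 4320u + 40320) + (0)
Last nonzero remainder: -1440u**2 + 4320u + 40320. Dividing through by -1440 gives the monic gcd u**2 - 3u - 28.
Cancel u**2 - 3u - 28 from numerator and denominator to get the reduced form.

(u**3 - 8u**2 + 105u - 1026)/(5u + 15)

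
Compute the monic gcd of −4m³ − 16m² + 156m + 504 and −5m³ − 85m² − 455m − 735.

m² + 10m + 21

By polynomial division,
  −4m³ − 16m² + 156m + 504 = (4/5)(−5m³ − 85m² − 455m − 735) + (52m² + 520m + 1092)
  −5m³ − 85m² − 455m − 735 = (−(5/52)m − 35/52)(52m² + 520m + 1092) + (0)
Last nonzero remainder: 52m² + 520m + 1092. Dividing through by 52 gives the monic gcd m² + 10m + 21.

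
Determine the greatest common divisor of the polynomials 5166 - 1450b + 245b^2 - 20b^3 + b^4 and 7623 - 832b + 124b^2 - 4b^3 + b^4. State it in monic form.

By polynomial division,
  b^4 - 20b^3 + 245b^2 - 1450b + 5166 = (b^4 - 4b^3 + 124b^2 - 832b + 7623) + (-16b^3 + 121b^2 - 618b - 2457)
  b^4 - 4b^3 + 124b^2 - 832b + 7623 = (-(1/16)b - 57/256)(-16b^3 + 121b^2 - 618b - 2457) + ((28753/256)b^2 - (143765/128)b + 1811439/256)
  -16b^3 + 121b^2 - 618b - 2457 = (-(4096/28753)b - 9984/28753)((28753/256)b^2 - (143765/128)b + 1811439/256) + (0)
Last nonzero remainder: (28753/256)b^2 - (143765/128)b + 1811439/256. Dividing through by 28753/256 gives the monic gcd b^2 - 10b + 63.

63 - 10b + b^2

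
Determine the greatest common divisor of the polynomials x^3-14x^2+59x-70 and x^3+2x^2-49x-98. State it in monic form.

By polynomial division,
  x^3-14x^2+59x-70 = (x^3+2x^2-49x-98) + (-16x^2+108x+28)
  x^3+2x^2-49x-98 = (-(1/16)x-35/64)(-16x^2+108x+28) + ((189/16)x-1323/16)
  -16x^2+108x+28 = (-(256/189)x-64/189)((189/16)x-1323/16) + (0)
Last nonzero remainder: (189/16)x-1323/16. Dividing through by 189/16 gives the monic gcd x-7.

x-7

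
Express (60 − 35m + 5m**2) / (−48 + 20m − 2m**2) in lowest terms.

Repeated division with remainder:
  5m**2 − 35m + 60 = (−5/2)(−2m**2 + 20m − 48) + (15m − 60)
  −2m**2 + 20m − 48 = (−(2/15)m + 4/5)(15m − 60) + (0)
Last nonzero remainder: 15m − 60. Dividing through by 15 gives the monic gcd m − 4.
Cancel m − 4 from numerator and denominator to get the reduced form.

(15 − 5m)/(−12 + 2m)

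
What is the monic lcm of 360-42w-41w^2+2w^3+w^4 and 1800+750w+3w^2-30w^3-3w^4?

1800+150w-247w^2-31w^3+7w^4+w^5

By polynomial division,
  w^4+2w^3-41w^2-42w+360 = (-1/3)(-3w^4-30w^3+3w^2+750w+1800) + (-8w^3-40w^2+208w+960)
  -3w^4-30w^3+3w^2+750w+1800 = ((3/8)w+15/8)(-8w^3-40w^2+208w+960) + (0)
Last nonzero remainder: -8w^3-40w^2+208w+960. Dividing through by -8 gives the monic gcd w^3+5w^2-26w-120.
Then lcm(f, g) = f·g / gcd(f, g); expanding and making the result monic gives the answer.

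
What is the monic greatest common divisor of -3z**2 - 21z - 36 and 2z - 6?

1

By polynomial division,
  -3z**2 - 21z - 36 = (-(3/2)z - 15)(2z - 6) + (-126)
  2z - 6 = (-(1/63)z + 1/21)(-126) + (0)
The last nonzero remainder is the constant -126, so the polynomials are coprime and gcd = 1.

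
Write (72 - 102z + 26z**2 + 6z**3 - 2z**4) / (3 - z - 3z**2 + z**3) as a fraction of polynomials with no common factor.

(24 - 2z - 2z**2)/(1 + z)

Euclidean algorithm in ℚ[z]:
  -2z**4 + 6z**3 + 26z**2 - 102z + 72 = (-2z)(z**3 - 3z**2 - z + 3) + (24z**2 - 96z + 72)
  z**3 - 3z**2 - z + 3 = ((1/24)z + 1/24)(24z**2 - 96z + 72) + (0)
Last nonzero remainder: 24z**2 - 96z + 72. Dividing through by 24 gives the monic gcd z**2 - 4z + 3.
Cancel z**2 - 4z + 3 from numerator and denominator to get the reduced form.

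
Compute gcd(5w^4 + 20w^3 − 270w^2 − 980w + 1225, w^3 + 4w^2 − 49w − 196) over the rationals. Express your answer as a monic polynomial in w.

w^2 − 49

By polynomial division,
  5w^4 + 20w^3 − 270w^2 − 980w + 1225 = (5w)(w^3 + 4w^2 − 49w − 196) + (−25w^2 + 1225)
  w^3 + 4w^2 − 49w − 196 = (−(1/25)w − 4/25)(−25w^2 + 1225) + (0)
Last nonzero remainder: −25w^2 + 1225. Dividing through by −25 gives the monic gcd w^2 − 49.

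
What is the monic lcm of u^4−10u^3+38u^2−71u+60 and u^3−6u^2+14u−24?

u^6−12u^5+64u^4−207u^3+430u^2−546u+360

Euclidean algorithm in ℚ[u]:
  u^4−10u^3+38u^2−71u+60 = (u−4)(u^3−6u^2+14u−24) + (9u−36)
  u^3−6u^2+14u−24 = ((1/9)u^2−(2/9)u+2/3)(9u−36) + (0)
Last nonzero remainder: 9u−36. Dividing through by 9 gives the monic gcd u−4.
Then lcm(f, g) = f·g / gcd(f, g); expanding and making the result monic gives the answer.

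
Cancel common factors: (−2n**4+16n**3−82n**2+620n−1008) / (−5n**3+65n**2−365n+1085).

(2n**3−2n**2+68n−144)/(5n**2−30n+155)

By polynomial division,
  −2n**4+16n**3−82n**2+620n−1008 = ((2/5)n+2)(−5n**3+65n**2−365n+1085) + (−66n**2+916n−3178)
  −5n**3+65n**2−365n+1085 = ((5/66)n+145/2178)(−66n**2+916n−3178) + (−(201710/1089)n+1411970/1089)
  −66n**2+916n−3178 = ((35937/100855)n−247203/100855)(−(201710/1089)n+1411970/1089) + (0)
Last nonzero remainder: −(201710/1089)n+1411970/1089. Dividing through by −201710/1089 gives the monic gcd n−7.
Cancel n−7 from numerator and denominator to get the reduced form.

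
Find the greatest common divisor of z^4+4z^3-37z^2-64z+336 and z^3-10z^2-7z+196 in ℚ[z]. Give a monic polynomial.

z+4

Apply the Euclidean algorithm:
  z^4+4z^3-37z^2-64z+336 = (z+14)(z^3-10z^2-7z+196) + (110z^2-162z-2408)
  z^3-10z^2-7z+196 = ((1/110)z-469/6050)(110z^2-162z-2408) + ((7056/3025)z+28224/3025)
  110z^2-162z-2408 = ((166375/3528)z-130075/504)((7056/3025)z+28224/3025) + (0)
Last nonzero remainder: (7056/3025)z+28224/3025. Dividing through by 7056/3025 gives the monic gcd z+4.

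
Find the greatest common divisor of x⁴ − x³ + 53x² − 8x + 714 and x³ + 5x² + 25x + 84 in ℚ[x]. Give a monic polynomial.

x² + x + 21

By polynomial division,
  x⁴ − x³ + 53x² − 8x + 714 = (x − 6)(x³ + 5x² + 25x + 84) + (58x² + 58x + 1218)
  x³ + 5x² + 25x + 84 = ((1/58)x + 2/29)(58x² + 58x + 1218) + (0)
Last nonzero remainder: 58x² + 58x + 1218. Dividing through by 58 gives the monic gcd x² + x + 21.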